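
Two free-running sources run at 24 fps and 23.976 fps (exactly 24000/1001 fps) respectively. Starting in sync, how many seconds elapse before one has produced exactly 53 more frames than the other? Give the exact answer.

The gap grows by |24000/1001 − 24| = 24/1001 frames per second.
Time for a 53-frame gap: 53 ÷ (24/1001) = 53053/24 s.

53053/24 seconds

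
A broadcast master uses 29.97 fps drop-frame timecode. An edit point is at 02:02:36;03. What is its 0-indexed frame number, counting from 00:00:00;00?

Complete 10-minute blocks: 12, each 17982 frames → 215784.
Remaining 2 whole minutes in the current block: 1800 + 1 × 1798 = 3598 frames.
Within the current minute: 36 × 30 + 3 − 2 = 1081 (labels ;00/;01 skipped at this minute). Total = 215784 + 3598 + 1081 = 220463.

220463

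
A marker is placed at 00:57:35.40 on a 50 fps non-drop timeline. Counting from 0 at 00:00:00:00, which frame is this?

172790

Total seconds to the label: (0 × 3600 + 57 × 60 + 35) = 3455.
Frame index = 3455 × 50 + 40 = 172790.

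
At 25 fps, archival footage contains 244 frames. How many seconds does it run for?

Running time = 244 / (25) = 9.76 s.

9.76 seconds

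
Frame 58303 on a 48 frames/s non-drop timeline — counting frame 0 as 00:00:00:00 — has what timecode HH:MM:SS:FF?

00:20:14:31

58303 ÷ 48 = 1214 full seconds, remainder 31 frames.
1214 s = 0 h 20 min 14 s.
Timecode: 00:20:14:31.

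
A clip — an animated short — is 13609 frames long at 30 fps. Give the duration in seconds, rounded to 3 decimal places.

453.633 seconds

Running time = 13609 × 1/30 = 13609/30 s ≈ 453.633 s.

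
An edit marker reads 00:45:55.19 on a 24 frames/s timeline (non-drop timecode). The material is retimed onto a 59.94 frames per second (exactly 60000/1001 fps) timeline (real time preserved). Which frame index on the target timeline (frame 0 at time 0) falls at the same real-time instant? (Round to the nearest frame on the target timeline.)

frame 165182

Source frame index: (0×3600 + 45×60 + 55) × 24 + 19 = 66139.
Real time: 66139 / (24) = 66139/24 s.
Target frame: (66139/24) × (60000/1001) = 165347500/1001 ≈ 165182.318 → 165182.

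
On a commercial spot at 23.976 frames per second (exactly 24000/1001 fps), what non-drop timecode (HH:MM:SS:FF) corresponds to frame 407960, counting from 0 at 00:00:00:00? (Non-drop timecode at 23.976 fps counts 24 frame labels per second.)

04:43:18:08

407960 ÷ 24 = 16998 full seconds, remainder 8 frames.
16998 s = 4 h 43 min 18 s.
Timecode: 04:43:18:08.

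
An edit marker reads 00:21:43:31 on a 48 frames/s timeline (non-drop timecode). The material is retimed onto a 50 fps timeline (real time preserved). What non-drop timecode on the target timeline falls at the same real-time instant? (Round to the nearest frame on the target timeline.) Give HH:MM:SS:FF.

Source frame index: (0×3600 + 21×60 + 43) × 48 + 31 = 62575.
Real time: 62575 / (48) = 62575/48 s.
Target frame: (62575/48) × (50) = 1564375/24 ≈ 65182.292 → 65182.
At 50 labels/s: frame 65182 → 00:21:43:32.

00:21:43:32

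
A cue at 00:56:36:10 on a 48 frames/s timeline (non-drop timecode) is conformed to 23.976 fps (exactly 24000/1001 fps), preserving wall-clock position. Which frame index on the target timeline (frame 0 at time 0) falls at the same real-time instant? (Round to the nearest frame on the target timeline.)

frame 81428

Source frame index: (0×3600 + 56×60 + 36) × 48 + 10 = 163018.
Real time: 163018 / (48) = 81509/24 s.
Target frame: (81509/24) × (24000/1001) = 81509000/1001 ≈ 81427.572 → 81428.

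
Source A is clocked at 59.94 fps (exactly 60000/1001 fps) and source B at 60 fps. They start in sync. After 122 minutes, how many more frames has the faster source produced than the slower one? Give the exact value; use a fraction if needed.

122 min = 7320 s.
A emits 60000/1001 × 7320 = 439200000/1001 frames; B emits 60 × 7320 = 439200.
Difference = 439200/1001 frames (≈ 438.7612); B is ahead of A.

439200/1001 frames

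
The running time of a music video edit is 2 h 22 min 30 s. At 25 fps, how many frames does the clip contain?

2 h 22 min 30 s = 8550 s.
Frames = 8550 × 25 = 213750.

213750 frames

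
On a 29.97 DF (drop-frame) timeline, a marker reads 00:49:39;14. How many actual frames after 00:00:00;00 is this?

As if non-drop at 30 labels/s: (0 × 3600 + 49 × 60 + 39) × 30 + 14 = 89384.
Minute boundaries passed: 49; those not divisible by 10: 49 − 4 = 45; dropped labels = 2 × 45 = 90.
Actual frame index = 89384 − 90 = 89294.

89294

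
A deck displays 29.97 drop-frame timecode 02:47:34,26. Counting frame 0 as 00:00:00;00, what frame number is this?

301344

Complete 10-minute blocks: 16, each 17982 frames → 287712.
Remaining 7 whole minutes in the current block: 1800 + 6 × 1798 = 12588 frames.
Within the current minute: 34 × 30 + 26 − 2 = 1044 (labels ;00/;01 skipped at this minute). Total = 287712 + 12588 + 1044 = 301344.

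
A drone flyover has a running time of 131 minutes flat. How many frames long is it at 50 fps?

131 min = 7860 s.
Frames = 7860 × 50 = 393000.

393000 frames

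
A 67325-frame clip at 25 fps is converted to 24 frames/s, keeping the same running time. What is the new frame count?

64632 frames

Target frames = source frames × (target rate / source rate) = 67325 × (24)/(25) = 67325 × 24/25 = 64632.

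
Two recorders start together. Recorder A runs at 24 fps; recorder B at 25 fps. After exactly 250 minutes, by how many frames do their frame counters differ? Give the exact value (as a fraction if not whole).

15000 frames

250 min = 15000 s.
A emits 24 × 15000 = 360000 frames; B emits 25 × 15000 = 375000.
Difference = 15000 frames; B is ahead of A.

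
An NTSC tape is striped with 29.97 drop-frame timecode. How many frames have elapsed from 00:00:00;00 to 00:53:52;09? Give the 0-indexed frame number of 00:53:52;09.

Complete 10-minute blocks: 5, each 17982 frames → 89910.
Remaining 3 whole minutes in the current block: 1800 + 2 × 1798 = 5396 frames.
Within the current minute: 52 × 30 + 9 − 2 = 1567 (labels ;00/;01 skipped at this minute). Total = 89910 + 5396 + 1567 = 96873.

96873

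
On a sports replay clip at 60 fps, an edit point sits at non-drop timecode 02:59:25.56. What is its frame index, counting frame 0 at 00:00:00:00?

frame 645956

Total seconds to the label: (2 × 3600 + 59 × 60 + 25) = 10765.
Frame index = 10765 × 60 + 56 = 645956.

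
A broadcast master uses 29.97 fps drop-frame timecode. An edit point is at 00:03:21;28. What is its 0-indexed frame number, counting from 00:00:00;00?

Complete 10-minute blocks: 0, each 17982 frames → 0.
Remaining 3 whole minutes in the current block: 1800 + 2 × 1798 = 5396 frames.
Within the current minute: 21 × 30 + 28 − 2 = 656 (labels ;00/;01 skipped at this minute). Total = 0 + 5396 + 656 = 6052.

6052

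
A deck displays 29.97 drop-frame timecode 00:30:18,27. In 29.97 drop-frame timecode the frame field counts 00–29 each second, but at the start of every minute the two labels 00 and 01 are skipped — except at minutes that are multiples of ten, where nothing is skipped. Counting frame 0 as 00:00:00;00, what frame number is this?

54513

As if non-drop at 30 labels/s: (0 × 3600 + 30 × 60 + 18) × 30 + 27 = 54567.
Minute boundaries passed: 30; those not divisible by 10: 30 − 3 = 27; dropped labels = 2 × 27 = 54.
Actual frame index = 54567 − 54 = 54513.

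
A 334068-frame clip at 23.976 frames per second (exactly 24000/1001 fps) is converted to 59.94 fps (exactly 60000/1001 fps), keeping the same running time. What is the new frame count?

835170 frames

Target frames = source frames × (target rate / source rate) = 334068 × (60000/1001)/(24000/1001) = 334068 × 5/2 = 835170.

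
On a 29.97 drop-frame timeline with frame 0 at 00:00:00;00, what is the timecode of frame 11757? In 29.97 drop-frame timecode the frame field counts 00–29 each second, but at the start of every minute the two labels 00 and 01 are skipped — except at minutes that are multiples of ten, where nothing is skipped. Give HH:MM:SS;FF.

00:06:32;09

Ten DF minutes hold 17982 frames, so frame 11757 lies in block 0 (frames 0–17981) with 11757 frames into that block.
The block's first minute is 1800 frames and the rest 1798 each; 11757 frames reaches minute 6, so 0 × 18 + 6 × 2 = 12 labels have been skipped so far.
Adding those back, label number 11757 + 12 = 11769 at 30 labels/s is 392 s + 9 f = 0 h 6 min 32 s frame 9, i.e. 00:06:32;09.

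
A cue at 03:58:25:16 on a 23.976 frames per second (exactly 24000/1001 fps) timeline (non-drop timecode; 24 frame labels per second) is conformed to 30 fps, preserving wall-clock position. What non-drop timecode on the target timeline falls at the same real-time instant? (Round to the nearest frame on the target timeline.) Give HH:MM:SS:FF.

Source frame index: (3×3600 + 58×60 + 25) × 24 + 16 = 343336.
Real time: 343336 / (24000/1001) = 42959917/3000 s.
Target frame: (42959917/3000) × (30) = 42959917/100 ≈ 429599.170 → 429599.
At 30 labels/s: frame 429599 → 03:58:39:29.

03:58:39:29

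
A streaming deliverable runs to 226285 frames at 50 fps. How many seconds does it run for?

4525.7 seconds

Running time = 226285 / (50) = 4525.7 s.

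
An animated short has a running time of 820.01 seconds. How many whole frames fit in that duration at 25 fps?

Frames = 820.01 × 25 = 82001/4 ≈ 20500.2500.
Complete frames: 20500.

20500 frames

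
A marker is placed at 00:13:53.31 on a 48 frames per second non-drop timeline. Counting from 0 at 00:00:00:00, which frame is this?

Total seconds to the label: (0 × 3600 + 13 × 60 + 53) = 833.
Frame index = 833 × 48 + 31 = 40015.

frame 40015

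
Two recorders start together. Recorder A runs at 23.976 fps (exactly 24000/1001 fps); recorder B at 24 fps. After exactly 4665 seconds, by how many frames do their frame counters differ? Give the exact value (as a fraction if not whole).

A emits 24000/1001 × 4665 = 111960000/1001 frames; B emits 24 × 4665 = 111960.
Difference = 111960/1001 frames (≈ 111.8482); B is ahead of A.

111960/1001 frames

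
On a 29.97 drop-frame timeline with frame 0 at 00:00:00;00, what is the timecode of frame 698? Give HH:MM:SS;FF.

Ten DF minutes hold 17982 frames, so frame 698 lies in block 0 (frames 0–17981) with 698 frames into that block.
The block's first minute is 1800 frames and the rest 1798 each; 698 frames reaches minute 0, so 0 × 18 + 0 × 2 = 0 labels have been skipped so far.
Adding those back, label number 698 + 0 = 698 at 30 labels/s is 23 s + 8 f = 0 h 0 min 23 s frame 8, i.e. 00:00:23;08.

00:00:23;08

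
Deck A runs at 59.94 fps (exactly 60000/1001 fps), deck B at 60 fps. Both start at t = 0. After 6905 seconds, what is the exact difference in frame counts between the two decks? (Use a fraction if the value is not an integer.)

A emits 60000/1001 × 6905 = 414300000/1001 frames; B emits 60 × 6905 = 414300.
Difference = 414300/1001 frames (≈ 413.8861); B is ahead of A.

414300/1001 frames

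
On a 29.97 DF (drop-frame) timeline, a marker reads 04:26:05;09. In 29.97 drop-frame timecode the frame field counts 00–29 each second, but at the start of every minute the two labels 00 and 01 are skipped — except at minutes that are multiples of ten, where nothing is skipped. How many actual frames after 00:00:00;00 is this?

As if non-drop at 30 labels/s: (4 × 3600 + 26 × 60 + 5) × 30 + 9 = 478959.
Minute boundaries passed: 266; those not divisible by 10: 266 − 26 = 240; dropped labels = 2 × 240 = 480.
Actual frame index = 478959 − 480 = 478479.

478479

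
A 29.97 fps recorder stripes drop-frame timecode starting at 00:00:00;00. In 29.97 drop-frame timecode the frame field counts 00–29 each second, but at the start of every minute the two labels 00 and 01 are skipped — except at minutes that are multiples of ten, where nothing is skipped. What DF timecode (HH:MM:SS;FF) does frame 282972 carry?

02:37:21;26

Each 10-minute DF block holds 10 × 60 × 30 − 9 × 2 = 17982 frames. 282972 ÷ 17982 → 15 full blocks, remainder 13242.
Within the partial block the first minute is 1800 frames and each further minute 1798, so 7 further minute boundaries passed. Total skipped labels = 18 × 15 + 2 × 7 = 284.
Non-drop label index = 282972 + 284 = 283256; at 30 labels/s that is 02:37:21:26, i.e. DF 02:37:21;26.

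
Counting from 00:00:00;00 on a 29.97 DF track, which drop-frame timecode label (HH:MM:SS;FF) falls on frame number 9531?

Ten DF minutes hold 17982 frames, so frame 9531 lies in block 0 (frames 0–17981) with 9531 frames into that block.
The block's first minute is 1800 frames and the rest 1798 each; 9531 frames reaches minute 5, so 0 × 18 + 5 × 2 = 10 labels have been skipped so far.
Adding those back, label number 9531 + 10 = 9541 at 30 labels/s is 318 s + 1 f = 0 h 5 min 18 s frame 1, i.e. 00:05:18;01.

00:05:18;01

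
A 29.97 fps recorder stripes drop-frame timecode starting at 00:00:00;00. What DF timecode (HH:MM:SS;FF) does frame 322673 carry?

02:59:26;17

Each 10-minute DF block holds 10 × 60 × 30 − 9 × 2 = 17982 frames. 322673 ÷ 17982 → 17 full blocks, remainder 16979.
Within the partial block the first minute is 1800 frames and each further minute 1798, so 9 further minute boundaries passed. Total skipped labels = 18 × 17 + 2 × 9 = 324.
Non-drop label index = 322673 + 324 = 322997; at 30 labels/s that is 02:59:26:17, i.e. DF 02:59:26;17.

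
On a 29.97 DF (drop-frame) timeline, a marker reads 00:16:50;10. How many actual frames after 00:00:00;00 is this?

As if non-drop at 30 labels/s: (0 × 3600 + 16 × 60 + 50) × 30 + 10 = 30310.
Minute boundaries passed: 16; those not divisible by 10: 16 − 1 = 15; dropped labels = 2 × 15 = 30.
Actual frame index = 30310 − 30 = 30280.

30280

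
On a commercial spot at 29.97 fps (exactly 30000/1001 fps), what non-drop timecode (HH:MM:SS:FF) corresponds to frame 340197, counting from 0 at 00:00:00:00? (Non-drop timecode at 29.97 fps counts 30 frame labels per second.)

03:08:59:27

340197 ÷ 30 = 11339 full seconds, remainder 27 frames.
11339 s = 3 h 8 min 59 s.
Timecode: 03:08:59:27.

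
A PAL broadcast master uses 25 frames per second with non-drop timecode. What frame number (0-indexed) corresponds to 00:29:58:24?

44974

Total seconds to the label: (0 × 3600 + 29 × 60 + 58) = 1798.
Frame index = 1798 × 25 + 24 = 44974.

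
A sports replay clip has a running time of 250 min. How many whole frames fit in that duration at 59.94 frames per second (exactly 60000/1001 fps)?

899100 frames

250 min = 15000 s.
Frames = 15000 × 60000/1001 = 900000000/1001 ≈ 899100.8991.
Complete frames: 899100.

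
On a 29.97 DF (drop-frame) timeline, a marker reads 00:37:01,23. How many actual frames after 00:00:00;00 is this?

66585

As if non-drop at 30 labels/s: (0 × 3600 + 37 × 60 + 1) × 30 + 23 = 66653.
Minute boundaries passed: 37; those not divisible by 10: 37 − 3 = 34; dropped labels = 2 × 34 = 68.
Actual frame index = 66653 − 68 = 66585.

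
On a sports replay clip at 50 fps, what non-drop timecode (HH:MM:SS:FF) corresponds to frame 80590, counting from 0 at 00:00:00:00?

00:26:51:40

80590 ÷ 50 = 1611 full seconds, remainder 40 frames.
1611 s = 0 h 26 min 51 s.
Timecode: 00:26:51:40.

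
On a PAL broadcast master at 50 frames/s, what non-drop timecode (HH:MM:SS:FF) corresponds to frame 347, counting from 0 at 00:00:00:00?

00:00:06:47

347 ÷ 50 = 6 full seconds, remainder 47 frames.
6 s = 0 h 0 min 6 s.
Timecode: 00:00:06:47.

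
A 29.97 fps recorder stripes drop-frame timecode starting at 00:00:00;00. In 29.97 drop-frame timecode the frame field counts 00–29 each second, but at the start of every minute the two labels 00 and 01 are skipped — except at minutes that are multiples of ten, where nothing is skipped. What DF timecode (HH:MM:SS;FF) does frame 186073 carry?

01:43:28;19

Ten DF minutes hold 17982 frames, so frame 186073 lies in block 10 (frames 179820–197801) with 6253 frames into that block.
The block's first minute is 1800 frames and the rest 1798 each; 6253 frames reaches minute 3, so 10 × 18 + 3 × 2 = 186 labels have been skipped so far.
Adding those back, label number 186073 + 186 = 186259 at 30 labels/s is 6208 s + 19 f = 1 h 43 min 28 s frame 19, i.e. 01:43:28;19.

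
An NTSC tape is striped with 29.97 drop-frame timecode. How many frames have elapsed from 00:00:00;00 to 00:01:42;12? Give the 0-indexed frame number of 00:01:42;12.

3070

As if non-drop at 30 labels/s: (0 × 3600 + 1 × 60 + 42) × 30 + 12 = 3072.
Minute boundaries passed: 1; those not divisible by 10: 1 − 0 = 1; dropped labels = 2 × 1 = 2.
Actual frame index = 3072 − 2 = 3070.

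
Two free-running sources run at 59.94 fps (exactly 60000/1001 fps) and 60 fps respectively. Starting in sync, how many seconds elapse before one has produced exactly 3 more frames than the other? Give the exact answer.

50.05 seconds

The gap grows by |60 − 60000/1001| = 60/1001 frames per second.
Time for a 3-frame gap: 3 ÷ (60/1001) = 50.05 s.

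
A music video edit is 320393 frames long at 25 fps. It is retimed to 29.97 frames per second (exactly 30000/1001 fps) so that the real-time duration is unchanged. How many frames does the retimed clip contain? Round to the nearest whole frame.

384088 frames

Frames at target rate = 320393 × (30000/1001) / (25) = 384471600/1001 ≈ 384087.512.
Nearest whole frame: 384088.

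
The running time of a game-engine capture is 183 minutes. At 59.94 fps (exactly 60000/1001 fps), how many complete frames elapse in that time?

658141 frames

183 min = 10980 s.
Frames = 10980 × 60000/1001 = 658800000/1001 ≈ 658141.8581.
Complete frames: 658141.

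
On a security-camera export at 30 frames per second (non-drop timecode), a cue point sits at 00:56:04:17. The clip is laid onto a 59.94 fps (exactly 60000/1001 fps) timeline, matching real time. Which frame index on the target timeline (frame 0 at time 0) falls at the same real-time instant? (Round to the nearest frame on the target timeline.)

frame 201672

Source frame index: (0×3600 + 56×60 + 4) × 30 + 17 = 100937.
Real time: 100937 / (30) = 100937/30 s.
Target frame: (100937/30) × (60000/1001) = 201874000/1001 ≈ 201672.328 → 201672.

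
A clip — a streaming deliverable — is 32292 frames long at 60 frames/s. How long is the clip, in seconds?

Running time = 32292 / (60) = 538.2 s.

538.2 seconds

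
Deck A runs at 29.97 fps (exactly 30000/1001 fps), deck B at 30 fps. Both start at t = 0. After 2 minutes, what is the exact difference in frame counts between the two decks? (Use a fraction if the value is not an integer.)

3600/1001 frames

2 min = 120 s.
A emits 30000/1001 × 120 = 3600000/1001 frames; B emits 30 × 120 = 3600.
Difference = 3600/1001 frames (≈ 3.5964); B is ahead of A.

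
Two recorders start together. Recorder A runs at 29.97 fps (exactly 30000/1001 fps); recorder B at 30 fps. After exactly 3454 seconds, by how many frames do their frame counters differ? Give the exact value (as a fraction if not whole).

A emits 30000/1001 × 3454 = 9420000/91 frames; B emits 30 × 3454 = 103620.
Difference = 9420/91 frames (≈ 103.5165); B is ahead of A.

9420/91 frames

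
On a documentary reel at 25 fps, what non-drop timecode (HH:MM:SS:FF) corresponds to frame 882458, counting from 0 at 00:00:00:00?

09:48:18:08

882458 ÷ 25 = 35298 full seconds, remainder 8 frames.
35298 s = 9 h 48 min 18 s.
Timecode: 09:48:18:08.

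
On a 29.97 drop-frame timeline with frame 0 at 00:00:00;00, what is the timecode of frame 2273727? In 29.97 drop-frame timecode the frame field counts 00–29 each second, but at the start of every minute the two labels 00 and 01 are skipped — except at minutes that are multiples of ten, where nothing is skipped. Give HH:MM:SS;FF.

21:04:26;23

Ten DF minutes hold 17982 frames, so frame 2273727 lies in block 126 (frames 2265732–2283713) with 7995 frames into that block.
The block's first minute is 1800 frames and the rest 1798 each; 7995 frames reaches minute 4, so 126 × 18 + 4 × 2 = 2276 labels have been skipped so far.
Adding those back, label number 2273727 + 2276 = 2276003 at 30 labels/s is 75866 s + 23 f = 21 h 4 min 26 s frame 23, i.e. 21:04:26;23.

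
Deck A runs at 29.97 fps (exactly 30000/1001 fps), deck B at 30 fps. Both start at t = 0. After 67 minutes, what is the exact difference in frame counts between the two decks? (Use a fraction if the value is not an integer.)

67 min = 4020 s.
A emits 30000/1001 × 4020 = 120600000/1001 frames; B emits 30 × 4020 = 120600.
Difference = 120600/1001 frames (≈ 120.4795); B is ahead of A.

120600/1001 frames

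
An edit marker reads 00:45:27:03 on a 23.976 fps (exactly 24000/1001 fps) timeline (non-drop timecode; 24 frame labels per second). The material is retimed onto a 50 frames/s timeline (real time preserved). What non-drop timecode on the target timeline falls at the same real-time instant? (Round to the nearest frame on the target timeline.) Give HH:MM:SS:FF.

00:45:29:43

Source frame index: (0×3600 + 45×60 + 27) × 24 + 3 = 65451.
Real time: 65451 / (24000/1001) = 21838817/8000 s.
Target frame: (21838817/8000) × (50) = 21838817/160 ≈ 136492.606 → 136493.
At 50 labels/s: frame 136493 → 00:45:29:43.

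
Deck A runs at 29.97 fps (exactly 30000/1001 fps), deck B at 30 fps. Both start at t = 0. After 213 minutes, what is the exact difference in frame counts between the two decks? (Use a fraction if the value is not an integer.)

213 min = 12780 s.
A emits 30000/1001 × 12780 = 383400000/1001 frames; B emits 30 × 12780 = 383400.
Difference = 383400/1001 frames (≈ 383.0170); B is ahead of A.

383400/1001 frames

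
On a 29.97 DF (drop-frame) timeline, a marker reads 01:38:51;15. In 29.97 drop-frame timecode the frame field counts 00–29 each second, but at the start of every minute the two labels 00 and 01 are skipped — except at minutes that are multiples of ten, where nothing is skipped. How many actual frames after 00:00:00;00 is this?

177767

As if non-drop at 30 labels/s: (1 × 3600 + 38 × 60 + 51) × 30 + 15 = 177945.
Minute boundaries passed: 98; those not divisible by 10: 98 − 9 = 89; dropped labels = 2 × 89 = 178.
Actual frame index = 177945 − 178 = 177767.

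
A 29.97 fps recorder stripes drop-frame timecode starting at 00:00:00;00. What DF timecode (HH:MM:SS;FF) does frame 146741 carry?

Ten DF minutes hold 17982 frames, so frame 146741 lies in block 8 (frames 143856–161837) with 2885 frames into that block.
The block's first minute is 1800 frames and the rest 1798 each; 2885 frames reaches minute 1, so 8 × 18 + 1 × 2 = 146 labels have been skipped so far.
Adding those back, label number 146741 + 146 = 146887 at 30 labels/s is 4896 s + 7 f = 1 h 21 min 36 s frame 7, i.e. 01:21:36;07.

01:21:36;07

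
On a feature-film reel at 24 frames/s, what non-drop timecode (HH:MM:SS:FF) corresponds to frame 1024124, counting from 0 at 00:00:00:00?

11:51:11:20

1024124 ÷ 24 = 42671 full seconds, remainder 20 frames.
42671 s = 11 h 51 min 11 s.
Timecode: 11:51:11:20.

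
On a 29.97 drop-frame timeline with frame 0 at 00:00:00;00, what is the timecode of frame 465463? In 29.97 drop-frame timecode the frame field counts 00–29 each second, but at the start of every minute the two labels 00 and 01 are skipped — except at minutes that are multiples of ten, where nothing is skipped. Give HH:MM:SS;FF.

04:18:50;29

Ten DF minutes hold 17982 frames, so frame 465463 lies in block 25 (frames 449550–467531) with 15913 frames into that block.
The block's first minute is 1800 frames and the rest 1798 each; 15913 frames reaches minute 8, so 25 × 18 + 8 × 2 = 466 labels have been skipped so far.
Adding those back, label number 465463 + 466 = 465929 at 30 labels/s is 15530 s + 29 f = 4 h 18 min 50 s frame 29, i.e. 04:18:50;29.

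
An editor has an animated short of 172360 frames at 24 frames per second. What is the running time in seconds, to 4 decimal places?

Running time = 172360 × 1/24 = 21545/3 s ≈ 7181.6667 s.

7181.6667 seconds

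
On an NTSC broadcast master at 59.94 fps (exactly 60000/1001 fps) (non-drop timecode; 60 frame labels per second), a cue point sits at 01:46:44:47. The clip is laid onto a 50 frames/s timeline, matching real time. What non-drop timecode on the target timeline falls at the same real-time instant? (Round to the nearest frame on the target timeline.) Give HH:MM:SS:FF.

Source frame index: (1×3600 + 46×60 + 44) × 60 + 47 = 384287.
Real time: 384287 / (60000/1001) = 384671287/60000 s.
Target frame: (384671287/60000) × (50) = 384671287/1200 ≈ 320559.406 → 320559.
At 50 labels/s: frame 320559 → 01:46:51:09.

01:46:51:09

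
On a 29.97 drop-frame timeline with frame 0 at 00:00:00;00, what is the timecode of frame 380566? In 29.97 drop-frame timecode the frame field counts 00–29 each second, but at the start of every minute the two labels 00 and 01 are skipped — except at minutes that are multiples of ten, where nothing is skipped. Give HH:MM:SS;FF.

03:31:38;06

Each 10-minute DF block holds 10 × 60 × 30 − 9 × 2 = 17982 frames. 380566 ÷ 17982 → 21 full blocks, remainder 2944.
Within the partial block the first minute is 1800 frames and each further minute 1798, so 1 further minute boundary passed. Total skipped labels = 18 × 21 + 2 × 1 = 380.
Non-drop label index = 380566 + 380 = 380946; at 30 labels/s that is 03:31:38:06, i.e. DF 03:31:38;06.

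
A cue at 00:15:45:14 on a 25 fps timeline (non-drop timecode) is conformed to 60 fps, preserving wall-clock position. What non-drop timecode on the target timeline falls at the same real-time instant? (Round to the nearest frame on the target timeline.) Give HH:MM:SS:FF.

Source frame index: (0×3600 + 15×60 + 45) × 25 + 14 = 23639.
Real time: 23639 / (25) = 23639/25 s.
Target frame: (23639/25) × (60) = 283668/5 ≈ 56733.600 → 56734.
At 60 labels/s: frame 56734 → 00:15:45:34.

00:15:45:34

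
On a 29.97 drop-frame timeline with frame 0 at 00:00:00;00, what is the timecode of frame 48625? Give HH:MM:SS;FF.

00:27:02;15

Ten DF minutes hold 17982 frames, so frame 48625 lies in block 2 (frames 35964–53945) with 12661 frames into that block.
The block's first minute is 1800 frames and the rest 1798 each; 12661 frames reaches minute 7, so 2 × 18 + 7 × 2 = 50 labels have been skipped so far.
Adding those back, label number 48625 + 50 = 48675 at 30 labels/s is 1622 s + 15 f = 0 h 27 min 2 s frame 15, i.e. 00:27:02;15.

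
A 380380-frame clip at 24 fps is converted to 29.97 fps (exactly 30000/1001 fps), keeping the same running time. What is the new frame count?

Target frames = source frames × (target rate / source rate) = 380380 × (30000/1001)/(24) = 380380 × 1250/1001 = 475000.

475000 frames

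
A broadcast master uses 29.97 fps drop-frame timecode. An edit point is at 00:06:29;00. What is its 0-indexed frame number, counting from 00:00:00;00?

Complete 10-minute blocks: 0, each 17982 frames → 0.
Remaining 6 whole minutes in the current block: 1800 + 5 × 1798 = 10790 frames.
Within the current minute: 29 × 30 + 0 − 2 = 868 (labels ;00/;01 skipped at this minute). Total = 0 + 10790 + 868 = 11658.

11658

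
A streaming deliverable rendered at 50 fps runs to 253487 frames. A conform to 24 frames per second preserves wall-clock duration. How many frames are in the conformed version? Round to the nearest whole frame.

121674 frames

Frames at target rate = 253487 × (24) / (50) = 3041844/25 ≈ 121673.760.
Nearest whole frame: 121674.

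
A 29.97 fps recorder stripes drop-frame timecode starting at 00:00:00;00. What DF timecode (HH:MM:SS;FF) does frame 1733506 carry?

16:04:01;12

Each 10-minute DF block holds 10 × 60 × 30 − 9 × 2 = 17982 frames. 1733506 ÷ 17982 → 96 full blocks, remainder 7234.
Within the partial block the first minute is 1800 frames and each further minute 1798, so 4 further minute boundaries passed. Total skipped labels = 18 × 96 + 2 × 4 = 1736.
Non-drop label index = 1733506 + 1736 = 1735242; at 30 labels/s that is 16:04:01:12, i.e. DF 16:04:01;12.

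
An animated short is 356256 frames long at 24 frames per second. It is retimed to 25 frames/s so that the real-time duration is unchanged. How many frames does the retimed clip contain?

371100 frames

Target frames = source frames × (target rate / source rate) = 356256 × (25)/(24) = 356256 × 25/24 = 371100.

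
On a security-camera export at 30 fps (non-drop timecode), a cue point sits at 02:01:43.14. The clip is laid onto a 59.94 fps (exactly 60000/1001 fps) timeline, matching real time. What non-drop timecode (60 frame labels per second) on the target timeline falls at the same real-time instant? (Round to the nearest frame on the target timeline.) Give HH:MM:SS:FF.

02:01:36:10

Source frame index: (2×3600 + 1×60 + 43) × 30 + 14 = 219104.
Real time: 219104 / (30) = 109552/15 s.
Target frame: (109552/15) × (60000/1001) = 438208000/1001 ≈ 437770.230 → 437770.
At 60 labels/s: frame 437770 → 02:01:36:10.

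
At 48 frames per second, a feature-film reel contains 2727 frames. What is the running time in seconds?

Running time = 2727 / (48) = 56.8125 s.

56.8125 seconds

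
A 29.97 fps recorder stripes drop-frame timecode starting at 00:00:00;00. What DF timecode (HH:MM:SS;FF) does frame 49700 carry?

00:27:38;10

Each 10-minute DF block holds 10 × 60 × 30 − 9 × 2 = 17982 frames. 49700 ÷ 17982 → 2 full blocks, remainder 13736.
Within the partial block the first minute is 1800 frames and each further minute 1798, so 7 further minute boundaries passed. Total skipped labels = 18 × 2 + 2 × 7 = 50.
Non-drop label index = 49700 + 50 = 49750; at 30 labels/s that is 00:27:38:10, i.e. DF 00:27:38;10.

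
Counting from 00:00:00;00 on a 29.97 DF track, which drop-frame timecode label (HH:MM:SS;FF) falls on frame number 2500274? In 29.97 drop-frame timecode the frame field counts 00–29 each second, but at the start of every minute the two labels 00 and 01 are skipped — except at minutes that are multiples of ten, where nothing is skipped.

23:10:25;26

Each 10-minute DF block holds 10 × 60 × 30 − 9 × 2 = 17982 frames. 2500274 ÷ 17982 → 139 full blocks, remainder 776.
Within the partial block the first minute is 1800 frames and each further minute 1798, so 0 further minute boundaries passed. Total skipped labels = 18 × 139 + 2 × 0 = 2502.
Non-drop label index = 2500274 + 2502 = 2502776; at 30 labels/s that is 23:10:25:26, i.e. DF 23:10:25;26.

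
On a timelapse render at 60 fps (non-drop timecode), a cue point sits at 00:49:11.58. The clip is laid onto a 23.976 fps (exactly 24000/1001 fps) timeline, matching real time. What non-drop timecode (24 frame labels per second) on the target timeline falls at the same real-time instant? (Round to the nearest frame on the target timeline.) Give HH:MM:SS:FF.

00:49:09:00

Source frame index: (0×3600 + 49×60 + 11) × 60 + 58 = 177118.
Real time: 177118 / (60) = 88559/30 s.
Target frame: (88559/30) × (24000/1001) = 70847200/1001 ≈ 70776.424 → 70776.
At 24 labels/s: frame 70776 → 00:49:09:00.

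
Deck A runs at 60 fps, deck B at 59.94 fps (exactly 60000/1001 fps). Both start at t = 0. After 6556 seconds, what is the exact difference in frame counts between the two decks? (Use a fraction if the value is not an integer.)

A emits 60 × 6556 = 393360 frames; B emits 60000/1001 × 6556 = 35760000/91.
Difference = 35760/91 frames (≈ 392.9670); B is behind A.

35760/91 frames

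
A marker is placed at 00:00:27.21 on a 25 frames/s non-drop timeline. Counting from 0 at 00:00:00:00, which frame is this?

frame 696

Total seconds to the label: (0 × 3600 + 0 × 60 + 27) = 27.
Frame index = 27 × 25 + 21 = 696.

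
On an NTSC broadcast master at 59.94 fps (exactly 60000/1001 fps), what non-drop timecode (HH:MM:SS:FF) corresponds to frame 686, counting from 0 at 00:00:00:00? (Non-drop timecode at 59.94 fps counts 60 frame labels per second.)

00:00:11:26

686 ÷ 60 = 11 full seconds, remainder 26 frames.
11 s = 0 h 0 min 11 s.
Timecode: 00:00:11:26.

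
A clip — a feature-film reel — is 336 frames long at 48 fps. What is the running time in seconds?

7 seconds

Running time = 336 / (48) = 7 s.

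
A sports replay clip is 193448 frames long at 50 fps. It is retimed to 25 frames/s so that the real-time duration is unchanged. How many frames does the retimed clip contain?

Target frames = source frames × (target rate / source rate) = 193448 × (25)/(50) = 193448 × 1/2 = 96724.

96724 frames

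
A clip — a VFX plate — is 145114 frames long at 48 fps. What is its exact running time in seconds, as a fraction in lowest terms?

72557/24 seconds

Running time = 145114 ÷ (48) = 145114 × 1/48 = 72557/24 s.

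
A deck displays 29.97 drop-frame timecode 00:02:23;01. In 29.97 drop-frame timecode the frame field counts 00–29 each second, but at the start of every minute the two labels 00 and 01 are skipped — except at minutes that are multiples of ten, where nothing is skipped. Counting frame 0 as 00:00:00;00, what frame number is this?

4287

As if non-drop at 30 labels/s: (0 × 3600 + 2 × 60 + 23) × 30 + 1 = 4291.
Minute boundaries passed: 2; those not divisible by 10: 2 − 0 = 2; dropped labels = 2 × 2 = 4.
Actual frame index = 4291 − 4 = 4287.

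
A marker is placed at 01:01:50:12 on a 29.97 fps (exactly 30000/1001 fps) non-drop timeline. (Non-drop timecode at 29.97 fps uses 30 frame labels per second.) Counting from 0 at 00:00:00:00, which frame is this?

Total seconds to the label: (1 × 3600 + 1 × 60 + 50) = 3710.
Frame index = 3710 × 30 + 12 = 111312.

111312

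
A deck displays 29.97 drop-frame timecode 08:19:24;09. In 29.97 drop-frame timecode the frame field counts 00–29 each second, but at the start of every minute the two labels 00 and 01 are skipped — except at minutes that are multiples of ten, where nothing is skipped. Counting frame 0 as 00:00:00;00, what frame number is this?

Complete 10-minute blocks: 49, each 17982 frames → 881118.
Remaining 9 whole minutes in the current block: 1800 + 8 × 1798 = 16184 frames.
Within the current minute: 24 × 30 + 9 − 2 = 727 (labels ;00/;01 skipped at this minute). Total = 881118 + 16184 + 727 = 898029.

898029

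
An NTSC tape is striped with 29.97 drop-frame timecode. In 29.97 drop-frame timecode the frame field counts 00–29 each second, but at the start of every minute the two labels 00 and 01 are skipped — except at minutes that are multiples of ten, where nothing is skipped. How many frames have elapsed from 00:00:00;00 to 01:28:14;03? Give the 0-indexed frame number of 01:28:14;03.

As if non-drop at 30 labels/s: (1 × 3600 + 28 × 60 + 14) × 30 + 3 = 158823.
Minute boundaries passed: 88; those not divisible by 10: 88 − 8 = 80; dropped labels = 2 × 80 = 160.
Actual frame index = 158823 − 160 = 158663.

158663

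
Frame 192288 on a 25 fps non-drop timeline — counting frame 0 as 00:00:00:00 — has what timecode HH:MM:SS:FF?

192288 ÷ 25 = 7691 full seconds, remainder 13 frames.
7691 s = 2 h 8 min 11 s.
Timecode: 02:08:11:13.

02:08:11:13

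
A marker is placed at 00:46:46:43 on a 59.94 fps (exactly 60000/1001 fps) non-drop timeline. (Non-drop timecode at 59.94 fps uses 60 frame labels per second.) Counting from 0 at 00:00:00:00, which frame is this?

Total seconds to the label: (0 × 3600 + 46 × 60 + 46) = 2806.
Frame index = 2806 × 60 + 43 = 168403.

frame 168403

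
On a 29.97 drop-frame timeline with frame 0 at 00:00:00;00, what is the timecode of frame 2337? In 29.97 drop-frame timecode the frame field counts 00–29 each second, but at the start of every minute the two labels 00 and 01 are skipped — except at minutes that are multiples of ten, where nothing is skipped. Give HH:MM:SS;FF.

Each 10-minute DF block holds 10 × 60 × 30 − 9 × 2 = 17982 frames. 2337 ÷ 17982 → 0 full blocks, remainder 2337.
Within the partial block the first minute is 1800 frames and each further minute 1798, so 1 further minute boundary passed. Total skipped labels = 18 × 0 + 2 × 1 = 2.
Non-drop label index = 2337 + 2 = 2339; at 30 labels/s that is 00:01:17:29, i.e. DF 00:01:17;29.

00:01:17;29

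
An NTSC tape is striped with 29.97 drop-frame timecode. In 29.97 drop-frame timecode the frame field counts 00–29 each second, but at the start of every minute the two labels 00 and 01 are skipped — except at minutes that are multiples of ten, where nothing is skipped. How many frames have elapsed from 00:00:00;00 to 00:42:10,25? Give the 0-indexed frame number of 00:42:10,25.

75849

As if non-drop at 30 labels/s: (0 × 3600 + 42 × 60 + 10) × 30 + 25 = 75925.
Minute boundaries passed: 42; those not divisible by 10: 42 − 4 = 38; dropped labels = 2 × 38 = 76.
Actual frame index = 75925 − 76 = 75849.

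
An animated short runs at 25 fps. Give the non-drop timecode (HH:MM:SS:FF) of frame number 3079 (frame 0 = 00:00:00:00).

3079 ÷ 25 = 123 full seconds, remainder 4 frames.
123 s = 0 h 2 min 3 s.
Timecode: 00:02:03:04.

00:02:03:04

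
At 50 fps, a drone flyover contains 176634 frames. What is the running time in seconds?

Running time = 176634 / (50) = 3532.68 s.

3532.68 seconds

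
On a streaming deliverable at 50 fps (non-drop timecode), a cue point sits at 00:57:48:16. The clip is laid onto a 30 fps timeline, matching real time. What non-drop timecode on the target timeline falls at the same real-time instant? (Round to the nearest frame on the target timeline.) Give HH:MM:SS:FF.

00:57:48:10

Source frame index: (0×3600 + 57×60 + 48) × 50 + 16 = 173416.
Real time: 173416 / (50) = 86708/25 s.
Target frame: (86708/25) × (30) = 520248/5 ≈ 104049.600 → 104050.
At 30 labels/s: frame 104050 → 00:57:48:10.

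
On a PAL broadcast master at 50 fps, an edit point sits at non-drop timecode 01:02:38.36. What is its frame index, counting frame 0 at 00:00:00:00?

Total seconds to the label: (1 × 3600 + 2 × 60 + 38) = 3758.
Frame index = 3758 × 50 + 36 = 187936.

frame 187936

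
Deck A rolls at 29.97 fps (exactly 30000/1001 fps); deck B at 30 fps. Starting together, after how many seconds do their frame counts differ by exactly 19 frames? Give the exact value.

The gap grows by |30 − 30000/1001| = 30/1001 frames per second.
Time for a 19-frame gap: 19 ÷ (30/1001) = 19019/30 s.

19019/30 seconds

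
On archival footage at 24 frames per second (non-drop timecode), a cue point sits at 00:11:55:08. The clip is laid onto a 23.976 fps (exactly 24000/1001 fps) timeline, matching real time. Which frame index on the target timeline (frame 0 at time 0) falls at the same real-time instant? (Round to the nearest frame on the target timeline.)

Source frame index: (0×3600 + 11×60 + 55) × 24 + 8 = 17168.
Real time: 17168 / (24) = 2146/3 s.
Target frame: (2146/3) × (24000/1001) = 17168000/1001 ≈ 17150.849 → 17151.

frame 17151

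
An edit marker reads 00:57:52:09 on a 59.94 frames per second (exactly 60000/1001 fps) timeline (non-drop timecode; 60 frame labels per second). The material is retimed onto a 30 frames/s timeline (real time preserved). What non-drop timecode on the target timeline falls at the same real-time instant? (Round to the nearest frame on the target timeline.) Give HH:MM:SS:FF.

00:57:55:19

Source frame index: (0×3600 + 57×60 + 52) × 60 + 9 = 208329.
Real time: 208329 / (60000/1001) = 69512443/20000 s.
Target frame: (69512443/20000) × (30) = 208537329/2000 ≈ 104268.664 → 104269.
At 30 labels/s: frame 104269 → 00:57:55:19.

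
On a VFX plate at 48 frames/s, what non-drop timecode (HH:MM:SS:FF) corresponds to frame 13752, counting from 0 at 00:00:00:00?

13752 ÷ 48 = 286 full seconds, remainder 24 frames.
286 s = 0 h 4 min 46 s.
Timecode: 00:04:46:24.

00:04:46:24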